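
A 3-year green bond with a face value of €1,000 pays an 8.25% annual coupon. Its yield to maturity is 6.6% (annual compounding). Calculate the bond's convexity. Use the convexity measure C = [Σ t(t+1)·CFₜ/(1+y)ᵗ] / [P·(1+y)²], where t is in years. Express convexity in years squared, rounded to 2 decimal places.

9.54

With y = 0.066:
  t   CF        PV=CF/(1+0.066)^t    t·PV        t(t+1)·PV
  1        82.50        77.3921        77.3921         154.7842
  2        82.50        72.6005       145.2010         435.6029
  3     1,082.50       893.6270     2,680.8811      10,723.5242
  Σ                  1,043.6196     2,903.4742      11,313.9114
P = 1,043.6196.
Convexity = Σ t(t+1)·PV / [P·(1+y)²] = 11,313.9114 / (1,043.6196 × 1.136356) = 9.54017.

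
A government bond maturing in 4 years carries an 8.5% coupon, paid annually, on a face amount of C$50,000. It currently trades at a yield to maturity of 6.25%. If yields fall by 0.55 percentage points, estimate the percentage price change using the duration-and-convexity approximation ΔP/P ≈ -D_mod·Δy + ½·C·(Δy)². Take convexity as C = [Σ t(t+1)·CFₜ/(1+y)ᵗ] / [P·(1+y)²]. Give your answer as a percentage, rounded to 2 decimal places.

With y = 0.0625:
  t   CF        PV=CF/(1+0.0625)^t    t·PV        t(t+1)·PV
  1     4,250.00     4,000.0000     4,000.0000       8,000.0000
  2     4,250.00     3,764.7059     7,529.4118      22,588.2353
  3     4,250.00     3,543.2526    10,629.7578      42,519.0311
  4    54,250.00    42,568.0727   170,272.2908     851,361.4540
  Σ                 53,876.0312   192,431.4604     924,468.7204
P = 53,876.0312; D_Mac = 3.57175 yrs; D_mod = 3.36164 yrs; C = 15.19983.
Duration effect: -3.36164 × (-0.0055) = +0.018489
Convexity effect: 0.5 × 15.19983 × (-0.0055)² = +0.0002299
ΔP/P ≈ +0.018489 + 0.0002299 = +0.018719 = +1.8719%.

+1.87%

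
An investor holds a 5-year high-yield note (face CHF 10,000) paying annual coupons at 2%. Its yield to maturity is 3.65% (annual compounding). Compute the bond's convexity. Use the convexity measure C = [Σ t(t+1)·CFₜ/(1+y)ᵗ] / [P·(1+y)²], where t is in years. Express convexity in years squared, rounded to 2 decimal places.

26.43

With y = 0.0365:
  t   CF        PV=CF/(1+0.0365)^t    t·PV        t(t+1)·PV
  1       200.00       192.9571       192.9571         385.9141
  2       200.00       186.1621       372.3243       1,116.9729
  3       200.00       179.6065       538.8195       2,155.2781
  4       200.00       173.2817       693.1269       3,465.6346
  5    10,200.00     8,526.1632    42,630.8158     255,784.8950
  Σ                  9,258.1706    44,428.0436     262,908.6947
P = 9,258.1706.
Convexity = Σ t(t+1)·PV / [P·(1+y)²] = 262,908.6947 / (9,258.1706 × 1.074332) = 26.43268.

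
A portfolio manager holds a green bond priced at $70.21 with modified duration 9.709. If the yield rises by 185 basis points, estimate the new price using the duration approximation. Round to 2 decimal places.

$57.60

Duration approximation: ΔP/P ≈ -D_mod · Δy = -9.709 × (+0.0185) = -0.1796165.
New price ≈ 70.21 × (1 - 0.1796165) = 57.599125535.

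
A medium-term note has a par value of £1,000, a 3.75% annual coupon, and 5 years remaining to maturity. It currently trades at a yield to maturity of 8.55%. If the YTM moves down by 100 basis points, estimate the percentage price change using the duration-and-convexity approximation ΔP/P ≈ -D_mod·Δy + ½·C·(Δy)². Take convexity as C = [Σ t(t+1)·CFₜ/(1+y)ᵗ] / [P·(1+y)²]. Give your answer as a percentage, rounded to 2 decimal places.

With y = 0.0855:
  t   CF        PV=CF/(1+0.0855)^t    t·PV        t(t+1)·PV
  1        37.50        34.5463        34.5463          69.0926
  2        37.50        31.8252        63.6505         190.9514
  3        37.50        29.3185        87.9555         351.8220
  4        37.50        27.0092       108.0369         540.1843
  5     1,037.50       688.3970     3,441.9850      20,651.9099
  Σ                    811.0962     3,736.1741      21,803.9602
P = 811.0962; D_Mac = 4.60633 yrs; D_mod = 4.24351 yrs; C = 22.81410.
Duration effect: -4.24351 × (-0.01) = +0.042435
Convexity effect: 0.5 × 22.81410 × (-0.01)² = +0.0011407
ΔP/P ≈ +0.042435 + 0.0011407 = +0.043576 = +4.3576%.

+4.36%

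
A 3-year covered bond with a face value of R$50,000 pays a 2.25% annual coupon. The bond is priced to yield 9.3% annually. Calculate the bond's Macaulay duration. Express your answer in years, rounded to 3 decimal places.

Periodic yield y = 0.093. Discount each cash flow and weight by its year:
  t   CF        PV=CF/(1+0.093)^t    t·PV
  1     1,125.00     1,029.2772     1,029.2772
  2     1,125.00       941.6992     1,883.3984
  3    51,125.00    39,153.7024   117,461.1071
  Σ                 41,124.6788   120,373.7827
Price P = Σ PV = 41,124.6788.
Macaulay duration = Σ(t·PV) / P = 120,373.7827 / 41,124.6788 = 2.92704 years.

2.927 years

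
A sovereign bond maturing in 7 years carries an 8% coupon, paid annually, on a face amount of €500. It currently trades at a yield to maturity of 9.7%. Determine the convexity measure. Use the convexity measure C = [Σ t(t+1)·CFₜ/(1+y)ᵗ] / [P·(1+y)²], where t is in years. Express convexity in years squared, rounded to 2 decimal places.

With y = 0.097:
  t   CF        PV=CF/(1+0.097)^t    t·PV        t(t+1)·PV
  1        40.00        36.4631        36.4631          72.9262
  2        40.00        33.2389        66.4778         199.4334
  3        40.00        30.2998        90.8995         363.5979
  4        40.00        27.6206       110.4825         552.4125
  5        40.00        25.1783       125.8916         755.3498
  6        40.00        22.9520       137.7119         963.9833
  7       540.00       282.4538     1,977.1763      15,817.4108
  Σ                    458.2065     2,545.1027      18,725.1139
P = 458.2065.
Convexity = Σ t(t+1)·PV / [P·(1+y)²] = 18,725.1139 / (458.2065 × 1.203409) = 33.95861.

33.96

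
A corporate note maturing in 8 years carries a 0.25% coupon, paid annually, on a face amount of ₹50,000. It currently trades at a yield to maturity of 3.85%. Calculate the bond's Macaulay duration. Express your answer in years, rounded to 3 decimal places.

7.917 years

Periodic yield y = 0.0385. Discount each cash flow and weight by its year:
  t   CF        PV=CF/(1+0.0385)^t    t·PV
  1       125.00       120.3659       120.3659
  2       125.00       115.9036       231.8072
  3       125.00       111.6068       334.8203
  4       125.00       107.4692       429.8768
  5       125.00       103.4850       517.4251
  6       125.00        99.6486       597.8913
  7       125.00        95.9543       671.6802
  8    50,125.00    37,051.2086   296,409.6685
  Σ                 37,805.6420   299,313.5354
Price P = Σ PV = 37,805.6420.
Macaulay duration = Σ(t·PV) / P = 299,313.5354 / 37,805.6420 = 7.91717 years.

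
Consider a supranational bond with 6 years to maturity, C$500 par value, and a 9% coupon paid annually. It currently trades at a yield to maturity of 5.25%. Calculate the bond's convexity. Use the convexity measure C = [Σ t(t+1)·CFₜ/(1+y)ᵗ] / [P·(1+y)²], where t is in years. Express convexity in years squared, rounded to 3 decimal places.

29.478

With y = 0.0525:
  t   CF        PV=CF/(1+0.0525)^t    t·PV        t(t+1)·PV
  1        45.00        42.7553        42.7553          85.5107
  2        45.00        40.6227        81.2453         243.7359
  3        45.00        38.5963       115.7890         463.1562
  4        45.00        36.6711       146.6845         733.4223
  5        45.00        34.8419       174.2096       1,045.2574
  6       545.00       400.9257     2,405.5541      16,838.8786
  Σ                    594.4131     2,966.2378      19,409.9610
P = 594.4131.
Convexity = Σ t(t+1)·PV / [P·(1+y)²] = 19,409.9610 / (594.4131 × 1.107756) = 29.47760.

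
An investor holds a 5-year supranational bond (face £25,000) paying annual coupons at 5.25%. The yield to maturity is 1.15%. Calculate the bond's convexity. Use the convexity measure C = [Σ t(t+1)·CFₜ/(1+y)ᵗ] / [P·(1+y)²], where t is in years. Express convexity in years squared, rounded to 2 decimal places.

With y = 0.0115:
  t   CF        PV=CF/(1+0.0115)^t    t·PV        t(t+1)·PV
  1     1,312.50     1,297.5779     1,297.5779       2,595.1557
  2     1,312.50     1,282.8254     2,565.6507       7,696.9522
  3     1,312.50     1,268.2406     3,804.7218      15,218.8872
  4     1,312.50     1,253.8216     5,015.2866      25,076.4329
  5    26,312.50    24,850.3596   124,251.7980     745,510.7880
  Σ                 29,952.8251   136,935.0350     796,098.2160
P = 29,952.8251.
Convexity = Σ t(t+1)·PV / [P·(1+y)²] = 796,098.2160 / (29,952.8251 × 1.023132) = 25.97748.

25.98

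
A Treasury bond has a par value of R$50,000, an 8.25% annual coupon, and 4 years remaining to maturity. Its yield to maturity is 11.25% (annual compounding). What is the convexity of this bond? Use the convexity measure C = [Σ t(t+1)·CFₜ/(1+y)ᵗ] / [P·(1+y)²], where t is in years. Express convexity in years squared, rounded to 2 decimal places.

With y = 0.1125:
  t   CF        PV=CF/(1+0.1125)^t    t·PV        t(t+1)·PV
  1     4,125.00     3,707.8652     3,707.8652       7,415.7303
  2     4,125.00     3,332.9125     6,665.8250      19,997.4751
  3     4,125.00     2,995.8764     8,987.6292      35,950.5170
  4    54,125.00    35,334.4089   141,337.6357     706,688.1784
  Σ                 45,371.0630   160,698.9551     770,051.9008
P = 45,371.0630.
Convexity = Σ t(t+1)·PV / [P·(1+y)²] = 770,051.9008 / (45,371.0630 × 1.237656) = 13.71327.

13.71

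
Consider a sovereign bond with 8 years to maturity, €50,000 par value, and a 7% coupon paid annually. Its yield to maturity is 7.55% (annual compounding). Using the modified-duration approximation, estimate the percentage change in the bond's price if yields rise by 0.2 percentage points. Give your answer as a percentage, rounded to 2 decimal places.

-1.18%

Periodic yield y = 0.0755. Modified duration first:
  t   CF        PV=CF/(1+0.0755)^t    t·PV
  1     3,500.00     3,254.3003     3,254.3003
  2     3,500.00     3,025.8487     6,051.6975
  3     3,500.00     2,813.4344     8,440.3033
  4     3,500.00     2,615.9316    10,463.7264
  5     3,500.00     2,432.2935    12,161.4673
  6     3,500.00     2,261.5467    13,569.2801
  7     3,500.00     2,102.7863    14,719.5042
  8    53,500.00    29,886.1839   239,089.4711
  Σ                 48,392.3254   307,749.7502
P = 48,392.3254; D_Mac = 6.35947 yrs; D_mod = 6.35947/(1+0.0755) = 5.91304 yrs.
ΔP/P ≈ -D_mod · Δy = -5.91304 × (+0.002) = -0.011826 = -1.1826%.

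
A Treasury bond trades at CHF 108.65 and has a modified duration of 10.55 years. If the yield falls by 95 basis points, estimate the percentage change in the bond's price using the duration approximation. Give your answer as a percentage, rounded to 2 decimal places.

+10.02%

Duration approximation: ΔP/P ≈ -D_mod · Δy = -10.55 × (-0.0095) = +0.100225.
As a percentage: +10.0225%.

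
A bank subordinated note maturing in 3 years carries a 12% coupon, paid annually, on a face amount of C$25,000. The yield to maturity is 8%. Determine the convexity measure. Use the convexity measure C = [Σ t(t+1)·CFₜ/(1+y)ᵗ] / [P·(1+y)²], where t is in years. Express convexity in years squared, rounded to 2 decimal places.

With y = 0.08:
  t   CF        PV=CF/(1+0.08)^t    t·PV        t(t+1)·PV
  1     3,000.00     2,777.7778     2,777.7778       5,555.5556
  2     3,000.00     2,572.0165     5,144.0329      15,432.0988
  3    28,000.00    22,227.3027    66,681.9082     266,727.6330
  Σ                 27,577.0970    74,603.7189     287,715.2873
P = 27,577.0970.
Convexity = Σ t(t+1)·PV / [P·(1+y)²] = 287,715.2873 / (27,577.0970 × 1.166400) = 8.94472.

8.94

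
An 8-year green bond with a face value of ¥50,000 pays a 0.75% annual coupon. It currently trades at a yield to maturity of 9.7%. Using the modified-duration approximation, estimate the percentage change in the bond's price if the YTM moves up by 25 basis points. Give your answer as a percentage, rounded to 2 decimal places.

-1.75%

Periodic yield y = 0.097. Modified duration first:
  t   CF        PV=CF/(1+0.097)^t    t·PV
  1       375.00       341.8414       341.8414
  2       375.00       311.6148       623.2295
  3       375.00       284.0609       852.1826
  4       375.00       258.9433     1,035.7734
  5       375.00       236.0468     1,180.2340
  6       375.00       215.1748     1,291.0491
  7       375.00       196.1484     1,373.0391
  8    50,375.00    24,019.3936   192,155.1486
  Σ                 25,863.2240   198,852.4977
P = 25,863.2240; D_Mac = 7.68862 yrs; D_mod = 7.68862/(1+0.097) = 7.00877 yrs.
ΔP/P ≈ -D_mod · Δy = -7.00877 × (+0.0025) = -0.017522 = -1.7522%.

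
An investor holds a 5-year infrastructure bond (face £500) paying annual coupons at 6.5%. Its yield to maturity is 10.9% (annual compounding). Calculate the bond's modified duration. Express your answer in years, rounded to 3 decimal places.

Periodic yield y = 0.109. First find Macaulay duration:
  t   CF        PV=CF/(1+0.109)^t    t·PV
  1        32.50        29.3057        29.3057
  2        32.50        26.4253        52.8506
  3        32.50        23.8281        71.4842
  4        32.50        21.4861        85.9443
  5       532.50       317.4402     1,587.2008
  Σ                    418.4853     1,826.7857
P = 418.4853; Macaulay duration = 1,826.7857 / 418.4853 = 4.36523 years.
Modified duration = D_Mac / (1 + y) = 4.36523 / 1.109 = 3.93619 years.

3.936 years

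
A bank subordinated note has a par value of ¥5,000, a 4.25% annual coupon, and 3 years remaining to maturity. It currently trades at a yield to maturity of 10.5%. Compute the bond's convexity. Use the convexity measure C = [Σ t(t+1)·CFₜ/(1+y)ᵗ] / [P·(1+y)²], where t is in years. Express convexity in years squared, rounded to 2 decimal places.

9.25

With y = 0.105:
  t   CF        PV=CF/(1+0.105)^t    t·PV        t(t+1)·PV
  1       212.50       192.3077       192.3077         384.6154
  2       212.50       174.0341       348.0682       1,044.2047
  3     5,212.50     3,863.3071    11,589.9213      46,359.6854
  Σ                  4,229.6489    12,130.2973      47,788.5054
P = 4,229.6489.
Convexity = Σ t(t+1)·PV / [P·(1+y)²] = 47,788.5054 / (4,229.6489 × 1.221025) = 9.25326.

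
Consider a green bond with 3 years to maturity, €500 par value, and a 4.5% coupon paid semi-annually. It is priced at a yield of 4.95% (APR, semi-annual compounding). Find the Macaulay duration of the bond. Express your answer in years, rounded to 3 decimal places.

Periodic yield y = 0.02475. Discount each cash flow and weight by its period:
  t   CF        PV=CF/(1+0.02475)^t    t·PV
  1        11.25        10.9783        10.9783
  2        11.25        10.7131        21.4263
  3        11.25        10.4544        31.3632
  4        11.25        10.2019        40.8076
  5        11.25         9.9555        49.7775
  6       511.25       441.4950     2,648.9698
  Σ                    493.7982     2,803.3226
Price P = Σ PV = 493.7982.
Macaulay duration = Σ(t·PV) / P = 2,803.3226 / 493.7982 = 5.67706 half-year periods.
In years: 5.67706 / 2 = 2.83853 years.

2.839 years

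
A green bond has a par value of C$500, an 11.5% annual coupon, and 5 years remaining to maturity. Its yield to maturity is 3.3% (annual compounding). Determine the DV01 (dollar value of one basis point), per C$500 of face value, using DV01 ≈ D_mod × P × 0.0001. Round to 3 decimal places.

C$0.280

Periodic yield y = 0.033.
  t   CF        PV=CF/(1+0.033)^t    t·PV
  1        57.50        55.6631        55.6631
  2        57.50        53.8849       107.7698
  3        57.50        52.1635       156.4906
  4        57.50        50.4971       201.9885
  5       557.50       473.9617     2,369.8086
  Σ                    686.1704     2,891.7205
P = 686.1704; D_Mac = 4.21429 yrs; D_mod = 4.07966 yrs.
DV01 ≈ 4.07966 × 686.1704 × 0.0001 = 0.279934.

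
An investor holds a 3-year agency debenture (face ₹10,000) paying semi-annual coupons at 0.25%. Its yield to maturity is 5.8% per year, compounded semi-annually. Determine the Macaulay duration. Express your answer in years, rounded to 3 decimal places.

2.990 years

Periodic yield y = 0.029. Discount each cash flow and weight by its period:
  t   CF        PV=CF/(1+0.029)^t    t·PV
  1        12.50        12.1477        12.1477
  2        12.50        11.8054        23.6107
  3        12.50        11.4727        34.4180
  4        12.50        11.1493        44.5973
  5        12.50        10.8351        54.1755
  6    10,012.50     8,434.3240    50,605.9440
  Σ                  8,491.7342    50,774.8933
Price P = Σ PV = 8,491.7342.
Macaulay duration = Σ(t·PV) / P = 50,774.8933 / 8,491.7342 = 5.97933 half-year periods.
In years: 5.97933 / 2 = 2.98967 years.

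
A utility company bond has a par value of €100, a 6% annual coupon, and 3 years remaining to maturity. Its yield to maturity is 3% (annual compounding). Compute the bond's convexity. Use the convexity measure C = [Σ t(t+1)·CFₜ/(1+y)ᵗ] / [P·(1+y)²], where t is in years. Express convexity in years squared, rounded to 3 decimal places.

10.510

With y = 0.03:
  t   CF        PV=CF/(1+0.03)^t    t·PV        t(t+1)·PV
  1         6.00         5.8252         5.8252          11.6505
  2         6.00         5.6556        11.3112          33.9335
  3       106.00        97.0050       291.0150       1,164.0602
  Σ                    108.4858       308.1514       1,209.6441
P = 108.4858.
Convexity = Σ t(t+1)·PV / [P·(1+y)²] = 1,209.6441 / (108.4858 × 1.060900) = 10.51018.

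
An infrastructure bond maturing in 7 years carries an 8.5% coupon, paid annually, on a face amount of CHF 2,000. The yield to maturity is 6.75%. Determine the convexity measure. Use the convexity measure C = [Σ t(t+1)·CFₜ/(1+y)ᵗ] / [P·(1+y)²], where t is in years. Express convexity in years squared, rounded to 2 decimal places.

36.43

With y = 0.0675:
  t   CF        PV=CF/(1+0.0675)^t    t·PV        t(t+1)·PV
  1       170.00       159.2506       159.2506         318.5012
  2       170.00       149.1809       298.3618         895.0853
  3       170.00       139.7479       419.2437       1,676.9747
  4       170.00       130.9114       523.6455       2,618.2275
  5       170.00       122.6336       613.1680       3,679.0082
  6       170.00       114.8793       689.2755       4,824.9288
  7     2,170.00     1,373.6768     9,615.7373      76,925.8980
  Σ                  2,190.2803    12,318.6824      90,938.6237
P = 2,190.2803.
Convexity = Σ t(t+1)·PV / [P·(1+y)²] = 90,938.6237 / (2,190.2803 × 1.139556) = 36.43451.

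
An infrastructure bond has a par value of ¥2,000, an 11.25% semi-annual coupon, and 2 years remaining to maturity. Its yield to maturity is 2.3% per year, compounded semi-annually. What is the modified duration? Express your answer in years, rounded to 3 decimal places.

1.838 years

Periodic yield y = 0.0115. First find Macaulay duration:
  t   CF        PV=CF/(1+0.0115)^t    t·PV
  1       112.50       111.2210       111.2210
  2       112.50       109.9565       219.9129
  3       112.50       108.7063       326.1190
  4     2,112.50     2,018.0558     8,072.2232
  Σ                  2,347.9395     8,729.4761
P = 2,347.9395; Macaulay duration = 8,729.4761 / 2,347.9395 = 3.71793 half-year periods = 1.85897 years.
Modified duration = D_Mac / (1 + y) = 1.85897 / 1.0115 = 1.83783 years.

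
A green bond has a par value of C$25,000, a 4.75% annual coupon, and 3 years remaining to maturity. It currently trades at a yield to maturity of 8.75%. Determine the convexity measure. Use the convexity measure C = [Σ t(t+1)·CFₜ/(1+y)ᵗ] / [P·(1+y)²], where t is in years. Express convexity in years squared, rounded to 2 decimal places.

With y = 0.0875:
  t   CF        PV=CF/(1+0.0875)^t    t·PV        t(t+1)·PV
  1     1,187.50     1,091.9540     1,091.9540       2,183.9080
  2     1,187.50     1,004.0957     2,008.1913       6,024.5739
  3    26,187.50    20,361.3347    61,084.0042     244,336.0167
  Σ                 22,457.3844    64,184.1495     252,544.4987
P = 22,457.3844.
Convexity = Σ t(t+1)·PV / [P·(1+y)²] = 252,544.4987 / (22,457.3844 × 1.182656) = 9.50868.

9.51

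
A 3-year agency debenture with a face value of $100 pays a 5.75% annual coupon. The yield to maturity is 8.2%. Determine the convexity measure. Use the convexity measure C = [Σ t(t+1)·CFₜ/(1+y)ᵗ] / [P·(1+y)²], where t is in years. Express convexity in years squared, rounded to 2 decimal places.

With y = 0.082:
  t   CF        PV=CF/(1+0.082)^t    t·PV        t(t+1)·PV
  1         5.75         5.3142         5.3142          10.6285
  2         5.75         4.9115         9.8230          29.4689
  3       105.75        83.4831       250.4493       1,001.7973
  Σ                     93.7088       265.5865       1,041.8947
P = 93.7088.
Convexity = Σ t(t+1)·PV / [P·(1+y)²] = 1,041.8947 / (93.7088 × 1.170724) = 9.49705.

9.50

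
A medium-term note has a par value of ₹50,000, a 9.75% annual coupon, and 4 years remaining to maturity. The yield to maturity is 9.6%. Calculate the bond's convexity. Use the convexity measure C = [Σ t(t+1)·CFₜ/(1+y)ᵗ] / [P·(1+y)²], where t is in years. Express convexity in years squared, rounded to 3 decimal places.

13.891

With y = 0.096:
  t   CF        PV=CF/(1+0.096)^t    t·PV        t(t+1)·PV
  1     4,875.00     4,447.9927     4,447.9927       8,895.9854
  2     4,875.00     4,058.3875     8,116.7750      24,350.3250
  3     4,875.00     3,702.9083    11,108.7249      44,434.8996
  4    54,875.00    38,030.5246   152,122.0986     760,610.4928
  Σ                 50,239.8131   175,795.5912     838,291.7029
P = 50,239.8131.
Convexity = Σ t(t+1)·PV / [P·(1+y)²] = 838,291.7029 / (50,239.8131 × 1.201216) = 13.89076.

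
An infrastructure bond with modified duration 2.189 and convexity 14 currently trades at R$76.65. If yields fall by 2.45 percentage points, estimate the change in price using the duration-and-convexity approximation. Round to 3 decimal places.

+R$4.433

Duration effect: -D_mod·Δy = -2.189 × (-0.0245) = +0.0536305
Convexity effect: ½·C·(Δy)² = 0.5 × 14 × (-0.0245)² = +0.00420175
ΔP/P ≈ +0.0536305 + 0.00420175 = +0.05783225
ΔP ≈ 76.65 × (+0.05783225) = +4.4328419625.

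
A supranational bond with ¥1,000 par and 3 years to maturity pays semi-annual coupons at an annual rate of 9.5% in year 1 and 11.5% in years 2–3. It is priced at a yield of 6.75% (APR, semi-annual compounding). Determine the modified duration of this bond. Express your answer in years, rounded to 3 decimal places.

2.591 years

Periodic yield y = 0.03375. First find Macaulay duration:
  t   CF        PV=CF/(1+0.03375)^t    t·PV
  1        47.50        45.9492        45.9492
  2        47.50        44.4491        88.8981
  3        57.50        52.0501       156.1502
  4        57.50        50.3507       201.4029
  5        57.50        48.7069       243.5344
  6     1,057.50       866.5373     5,199.2235
  Σ                  1,108.0432     5,935.1583
P = 1,108.0432; Macaulay duration = 5,935.1583 / 1,108.0432 = 5.35643 half-year periods = 2.67822 years.
Modified duration = D_Mac / (1 + y) = 2.67822 / 1.03375 = 2.59078 years.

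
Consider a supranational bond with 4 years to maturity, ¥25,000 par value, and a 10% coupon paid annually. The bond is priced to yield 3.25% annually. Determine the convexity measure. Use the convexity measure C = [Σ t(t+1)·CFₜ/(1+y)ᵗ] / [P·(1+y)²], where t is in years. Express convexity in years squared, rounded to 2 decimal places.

With y = 0.0325:
  t   CF        PV=CF/(1+0.0325)^t    t·PV        t(t+1)·PV
  1     2,500.00     2,421.3075     2,421.3075       4,842.6150
  2     2,500.00     2,345.0920     4,690.1840      14,070.5521
  3     2,500.00     2,271.2756     6,813.8267      27,255.3067
  4    27,500.00    24,197.6089    96,790.4355     483,952.1774
  Σ                 31,235.2840   110,715.7537     530,120.6512
P = 31,235.2840.
Convexity = Σ t(t+1)·PV / [P·(1+y)²] = 530,120.6512 / (31,235.2840 × 1.066056) = 15.92022.

15.92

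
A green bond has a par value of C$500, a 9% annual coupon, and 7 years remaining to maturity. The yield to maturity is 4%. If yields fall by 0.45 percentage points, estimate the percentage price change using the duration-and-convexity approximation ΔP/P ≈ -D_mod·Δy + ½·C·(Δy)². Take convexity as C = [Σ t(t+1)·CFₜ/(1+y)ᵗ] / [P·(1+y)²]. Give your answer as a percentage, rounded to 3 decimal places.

+2.501%

With y = 0.04:
  t   CF        PV=CF/(1+0.04)^t    t·PV        t(t+1)·PV
  1        45.00        43.2692        43.2692          86.5385
  2        45.00        41.6050        83.2101         249.6302
  3        45.00        40.0048       120.0145         480.0580
  4        45.00        38.4662       153.8648         769.3238
  5        45.00        36.9867       184.9336       1,109.6016
  6        45.00        35.5642       213.3849       1,493.6945
  7       545.00       414.1552     2,899.0865      23,192.6917
  Σ                    650.0514     3,697.7635      27,381.5382
P = 650.0514; D_Mac = 5.68842 yrs; D_mod = 5.46963 yrs; C = 38.94426.
Duration effect: -5.46963 × (-0.0045) = +0.024613
Convexity effect: 0.5 × 38.94426 × (-0.0045)² = +0.0003943
ΔP/P ≈ +0.024613 + 0.0003943 = +0.025008 = +2.5008%.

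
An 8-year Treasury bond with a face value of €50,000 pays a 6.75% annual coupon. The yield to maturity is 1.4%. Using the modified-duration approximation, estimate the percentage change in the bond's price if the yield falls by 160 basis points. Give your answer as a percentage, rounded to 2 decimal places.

Periodic yield y = 0.014. Modified duration first:
  t   CF        PV=CF/(1+0.014)^t    t·PV
  1     3,375.00     3,328.4024     3,328.4024
  2     3,375.00     3,282.4481     6,564.8962
  3     3,375.00     3,237.1283     9,711.3849
  4     3,375.00     3,192.4342    12,769.7369
  5     3,375.00     3,148.3572    15,741.7861
  6     3,375.00     3,104.8888    18,629.3326
  7     3,375.00     3,062.0205    21,434.1434
  8    53,375.00    47,756.6933   382,053.5461
  Σ                 70,112.3727   470,233.2286
P = 70,112.3727; D_Mac = 6.70685 yrs; D_mod = 6.70685/(1+0.014) = 6.61425 yrs.
ΔP/P ≈ -D_mod · Δy = -6.61425 × (-0.016) = +0.105828 = +10.5828%.

+10.58%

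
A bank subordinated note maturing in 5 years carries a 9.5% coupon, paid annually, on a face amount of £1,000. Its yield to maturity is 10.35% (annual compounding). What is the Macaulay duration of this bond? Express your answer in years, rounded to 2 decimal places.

4.19 years

Periodic yield y = 0.1035. Discount each cash flow and weight by its year:
  t   CF        PV=CF/(1+0.1035)^t    t·PV
  1        95.00        86.0897        86.0897
  2        95.00        78.0151       156.0303
  3        95.00        70.6979       212.0937
  4        95.00        64.0670       256.2679
  5     1,095.00       669.1946     3,345.9730
  Σ                    968.0644     4,056.4547
Price P = Σ PV = 968.0644.
Macaulay duration = Σ(t·PV) / P = 4,056.4547 / 968.0644 = 4.19027 years.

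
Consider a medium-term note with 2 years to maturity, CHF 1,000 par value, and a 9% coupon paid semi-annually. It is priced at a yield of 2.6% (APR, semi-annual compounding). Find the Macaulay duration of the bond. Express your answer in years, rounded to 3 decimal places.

Periodic yield y = 0.013. Discount each cash flow and weight by its period:
  t   CF        PV=CF/(1+0.013)^t    t·PV
  1        45.00        44.4225        44.4225
  2        45.00        43.8524        87.7049
  3        45.00        43.2897       129.8690
  4     1,045.00       992.3812     3,969.5246
  Σ                  1,123.9457     4,231.5210
Price P = Σ PV = 1,123.9457.
Macaulay duration = Σ(t·PV) / P = 4,231.5210 / 1,123.9457 = 3.76488 half-year periods.
In years: 3.76488 / 2 = 1.88244 years.

1.882 years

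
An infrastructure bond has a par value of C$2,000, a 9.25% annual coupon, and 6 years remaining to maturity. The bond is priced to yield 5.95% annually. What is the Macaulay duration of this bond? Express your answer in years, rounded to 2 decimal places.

4.95 years

Periodic yield y = 0.0595. Discount each cash flow and weight by its year:
  t   CF        PV=CF/(1+0.0595)^t    t·PV
  1       185.00       174.6107       174.6107
  2       185.00       164.8048       329.6096
  3       185.00       155.5496       466.6487
  4       185.00       146.8141       587.2566
  5       185.00       138.5693       692.8463
  6     2,185.00     1,544.7054     9,268.2326
  Σ                  2,325.0539    11,519.2045
Price P = Σ PV = 2,325.0539.
Macaulay duration = Σ(t·PV) / P = 11,519.2045 / 2,325.0539 = 4.95438 years.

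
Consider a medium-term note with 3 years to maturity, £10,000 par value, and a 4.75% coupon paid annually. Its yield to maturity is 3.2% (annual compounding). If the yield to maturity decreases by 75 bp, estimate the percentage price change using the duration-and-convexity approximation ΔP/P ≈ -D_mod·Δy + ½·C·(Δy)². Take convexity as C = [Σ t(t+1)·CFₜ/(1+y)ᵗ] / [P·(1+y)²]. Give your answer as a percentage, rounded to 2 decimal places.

With y = 0.032:
  t   CF        PV=CF/(1+0.032)^t    t·PV        t(t+1)·PV
  1       475.00       460.2713       460.2713         920.5426
  2       475.00       445.9993       891.9987       2,675.9960
  3    10,475.00     9,530.4836    28,591.4509     114,365.8036
  Σ                 10,436.7543    29,943.7209     117,962.3422
P = 10,436.7543; D_Mac = 2.86906 yrs; D_mod = 2.78010 yrs; C = 10.61252.
Duration effect: -2.78010 × (-0.0075) = +0.020851
Convexity effect: 0.5 × 10.61252 × (-0.0075)² = +0.0002985
ΔP/P ≈ +0.020851 + 0.0002985 = +0.021149 = +2.1149%.

+2.11%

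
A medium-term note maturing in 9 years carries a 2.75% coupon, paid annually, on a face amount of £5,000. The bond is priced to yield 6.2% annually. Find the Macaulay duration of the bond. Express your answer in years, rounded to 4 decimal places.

7.9370 years

Periodic yield y = 0.062. Discount each cash flow and weight by its year:
  t   CF        PV=CF/(1+0.062)^t    t·PV
  1       137.50       129.4727       129.4727
  2       137.50       121.9140       243.8280
  3       137.50       114.7966       344.3899
  4       137.50       108.0948       432.3790
  5       137.50       101.7841       508.9207
  6       137.50        95.8419       575.0516
  7       137.50        90.2466       631.7265
  8       137.50        84.9780       679.8241
  9     5,137.50     2,989.7246    26,907.5214
  Σ                  3,836.8534    30,453.1140
Price P = Σ PV = 3,836.8534.
Macaulay duration = Σ(t·PV) / P = 30,453.1140 / 3,836.8534 = 7.93700 years.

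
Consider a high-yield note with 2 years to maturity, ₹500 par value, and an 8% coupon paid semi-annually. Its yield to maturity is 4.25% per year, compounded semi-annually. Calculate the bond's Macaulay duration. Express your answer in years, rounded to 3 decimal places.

Periodic yield y = 0.02125. Discount each cash flow and weight by its period:
  t   CF        PV=CF/(1+0.02125)^t    t·PV
  1        20.00        19.5838        19.5838
  2        20.00        19.1763        38.3527
  3        20.00        18.7773        56.3320
  4       520.00       478.0519     1,912.2077
  Σ                    535.5894     2,026.4762
Price P = Σ PV = 535.5894.
Macaulay duration = Σ(t·PV) / P = 2,026.4762 / 535.5894 = 3.78364 half-year periods.
In years: 3.78364 / 2 = 1.89182 years.

1.892 years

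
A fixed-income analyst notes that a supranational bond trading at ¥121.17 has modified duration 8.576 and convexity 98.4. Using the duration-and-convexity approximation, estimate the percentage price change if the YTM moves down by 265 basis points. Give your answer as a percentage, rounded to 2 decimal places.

+26.18%

Duration effect: -D_mod·Δy = -8.576 × (-0.0265) = +0.227264
Convexity effect: ½·C·(Δy)² = 0.5 × 98.4 × (-0.0265)² = +0.0345507
ΔP/P ≈ +0.227264 + 0.0345507 = +0.2618147
= +26.18147%.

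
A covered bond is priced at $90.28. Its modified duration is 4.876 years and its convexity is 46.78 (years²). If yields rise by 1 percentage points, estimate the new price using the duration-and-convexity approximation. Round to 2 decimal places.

$86.09

Duration effect: -D_mod·Δy = -4.876 × (+0.01) = -0.048760
Convexity effect: ½·C·(Δy)² = 0.5 × 46.78 × (0.01)² = +0.0023390
ΔP/P ≈ -0.048760 + 0.0023390 = -0.046421
New price ≈ 90.28 × (1 - 0.046421) = 86.08911212.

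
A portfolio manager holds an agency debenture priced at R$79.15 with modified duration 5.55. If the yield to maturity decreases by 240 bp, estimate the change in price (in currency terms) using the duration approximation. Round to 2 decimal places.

Duration approximation: ΔP/P ≈ -D_mod · Δy = -5.55 × (-0.024) = +0.133200.
ΔP ≈ 79.15 × (+0.133200) = +10.54278.

+R$10.54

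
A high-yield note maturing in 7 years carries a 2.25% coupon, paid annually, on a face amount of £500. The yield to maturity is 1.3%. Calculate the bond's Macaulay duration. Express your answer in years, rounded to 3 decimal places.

Periodic yield y = 0.013. Discount each cash flow and weight by its year:
  t   CF        PV=CF/(1+0.013)^t    t·PV
  1        11.25        11.1056        11.1056
  2        11.25        10.9631        21.9262
  3        11.25        10.8224        32.4672
  4        11.25        10.6835        42.7341
  5        11.25        10.5464        52.7321
  6        11.25        10.4111        62.4665
  7       511.25       467.0541     3,269.3788
  Σ                    531.5863     3,492.8106
Price P = Σ PV = 531.5863.
Macaulay duration = Σ(t·PV) / P = 3,492.8106 / 531.5863 = 6.57054 years.

6.571 years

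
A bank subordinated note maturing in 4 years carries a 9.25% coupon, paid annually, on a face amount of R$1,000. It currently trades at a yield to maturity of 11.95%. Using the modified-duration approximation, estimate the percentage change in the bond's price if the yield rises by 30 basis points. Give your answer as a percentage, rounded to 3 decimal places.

-0.937%

Periodic yield y = 0.1195. Modified duration first:
  t   CF        PV=CF/(1+0.1195)^t    t·PV
  1        92.50        82.6262        82.6262
  2        92.50        73.8063       147.6126
  3        92.50        65.9279       197.7838
  4     1,092.50       695.5447     2,782.1789
  Σ                    917.9051     3,210.2015
P = 917.9051; D_Mac = 3.49731 yrs; D_mod = 3.49731/(1+0.1195) = 3.12400 yrs.
ΔP/P ≈ -D_mod · Δy = -3.12400 × (+0.003) = -0.009372 = -0.9372%.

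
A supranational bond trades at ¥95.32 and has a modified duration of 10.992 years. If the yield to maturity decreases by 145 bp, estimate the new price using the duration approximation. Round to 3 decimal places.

Duration approximation: ΔP/P ≈ -D_mod · Δy = -10.992 × (-0.0145) = +0.159384.
New price ≈ 95.32 × (1 + 0.159384) = 110.51248288.

¥110.512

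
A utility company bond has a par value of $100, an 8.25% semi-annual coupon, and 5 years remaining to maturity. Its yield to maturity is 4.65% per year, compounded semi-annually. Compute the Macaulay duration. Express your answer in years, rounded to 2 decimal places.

Periodic yield y = 0.02325. Discount each cash flow and weight by its period:
  t   CF        PV=CF/(1+0.02325)^t    t·PV
  1        4.125         4.0313         4.0313
  2        4.125         3.9397         7.8794
  3        4.125         3.8502        11.5505
  4        4.125         3.7627        15.0507
  5        4.125         3.6772        18.3859
  6        4.125         3.5936        21.5618
  7        4.125         3.5120        24.5838
  8        4.125         3.4322        27.4574
  9        4.125         3.3542        30.1877
  10     104.125        82.7442       827.4418
  Σ                    115.8971       988.1304
Price P = Σ PV = 115.8971.
Macaulay duration = Σ(t·PV) / P = 988.1304 / 115.8971 = 8.52593 half-year periods.
In years: 8.52593 / 2 = 4.26296 years.

4.26 years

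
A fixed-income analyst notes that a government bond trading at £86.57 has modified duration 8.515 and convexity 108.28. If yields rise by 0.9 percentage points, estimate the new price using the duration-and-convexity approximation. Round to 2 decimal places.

£80.32

Duration effect: -D_mod·Δy = -8.515 × (+0.009) = -0.076635
Convexity effect: ½·C·(Δy)² = 0.5 × 108.28 × (0.009)² = +0.00438534
ΔP/P ≈ -0.076635 + 0.00438534 = -0.07224966
New price ≈ 86.57 × (1 - 0.07224966) = 80.3153469338.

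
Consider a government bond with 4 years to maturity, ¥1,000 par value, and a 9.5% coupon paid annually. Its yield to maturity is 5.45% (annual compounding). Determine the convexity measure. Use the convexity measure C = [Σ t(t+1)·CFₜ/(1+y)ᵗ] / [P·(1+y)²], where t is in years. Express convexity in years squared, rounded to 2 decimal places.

With y = 0.0545:
  t   CF        PV=CF/(1+0.0545)^t    t·PV        t(t+1)·PV
  1        95.00        90.0901        90.0901         180.1802
  2        95.00        85.4339       170.8679         512.6036
  3        95.00        81.0184       243.0553         972.2212
  4     1,095.00       885.5800     3,542.3199      17,711.5993
  Σ                  1,142.1224     4,046.3331      19,376.6044
P = 1,142.1224.
Convexity = Σ t(t+1)·PV / [P·(1+y)²] = 19,376.6044 / (1,142.1224 × 1.111970) = 15.25709.

15.26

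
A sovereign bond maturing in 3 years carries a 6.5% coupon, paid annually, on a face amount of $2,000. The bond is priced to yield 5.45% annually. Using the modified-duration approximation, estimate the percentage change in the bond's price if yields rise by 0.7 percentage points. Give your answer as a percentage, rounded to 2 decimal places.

-1.87%

Periodic yield y = 0.0545. Modified duration first:
  t   CF        PV=CF/(1+0.0545)^t    t·PV
  1       130.00       123.2812       123.2812
  2       130.00       116.9096       233.8192
  3     2,130.00     1,816.5186     5,449.5558
  Σ                  2,056.7094     5,806.6562
P = 2,056.7094; D_Mac = 2.82328 yrs; D_mod = 2.82328/(1+0.0545) = 2.67736 yrs.
ΔP/P ≈ -D_mod · Δy = -2.67736 × (+0.007) = -0.018742 = -1.8742%.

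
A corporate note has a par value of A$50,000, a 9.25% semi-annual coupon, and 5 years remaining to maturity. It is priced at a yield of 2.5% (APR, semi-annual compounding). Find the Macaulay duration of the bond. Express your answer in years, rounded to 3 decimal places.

4.244 years

Periodic yield y = 0.0125. Discount each cash flow and weight by its period:
  t   CF        PV=CF/(1+0.0125)^t    t·PV
  1     2,312.50     2,283.9506     2,283.9506
  2     2,312.50     2,255.7537     4,511.5074
  3     2,312.50     2,227.9049     6,683.7147
  4     2,312.50     2,200.3999     8,801.5995
  5     2,312.50     2,173.2345    10,866.1723
  6     2,312.50     2,146.4044    12,878.4264
  7     2,312.50     2,119.9056    14,839.3391
  8     2,312.50     2,093.7339    16,749.8713
  9     2,312.50     2,067.8853    18,610.9681
  10   52,312.50    46,201.4022   462,014.0220
  Σ                 65,770.5750   558,239.5713
Price P = Σ PV = 65,770.5750.
Macaulay duration = Σ(t·PV) / P = 558,239.5713 / 65,770.5750 = 8.48768 half-year periods.
In years: 8.48768 / 2 = 4.24384 years.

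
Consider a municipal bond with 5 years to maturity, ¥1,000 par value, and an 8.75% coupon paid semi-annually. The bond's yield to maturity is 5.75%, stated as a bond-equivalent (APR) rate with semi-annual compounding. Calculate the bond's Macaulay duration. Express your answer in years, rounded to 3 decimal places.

Periodic yield y = 0.02875. Discount each cash flow and weight by its period:
  t   CF        PV=CF/(1+0.02875)^t    t·PV
  1        43.75        42.5273        42.5273
  2        43.75        41.3388        82.6777
  3        43.75        40.1836       120.5507
  4        43.75        39.0606       156.2423
  5        43.75        37.9690       189.8449
  6        43.75        36.9079       221.4472
  7        43.75        35.8764       251.1350
  8        43.75        34.8738       278.9904
  9        43.75        33.8992       305.0928
  10    1,043.75       786.1366     7,861.3658
  Σ                  1,128.7732     9,509.8741
Price P = Σ PV = 1,128.7732.
Macaulay duration = Σ(t·PV) / P = 9,509.8741 / 1,128.7732 = 8.42496 half-year periods.
In years: 8.42496 / 2 = 4.21248 years.

4.212 years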